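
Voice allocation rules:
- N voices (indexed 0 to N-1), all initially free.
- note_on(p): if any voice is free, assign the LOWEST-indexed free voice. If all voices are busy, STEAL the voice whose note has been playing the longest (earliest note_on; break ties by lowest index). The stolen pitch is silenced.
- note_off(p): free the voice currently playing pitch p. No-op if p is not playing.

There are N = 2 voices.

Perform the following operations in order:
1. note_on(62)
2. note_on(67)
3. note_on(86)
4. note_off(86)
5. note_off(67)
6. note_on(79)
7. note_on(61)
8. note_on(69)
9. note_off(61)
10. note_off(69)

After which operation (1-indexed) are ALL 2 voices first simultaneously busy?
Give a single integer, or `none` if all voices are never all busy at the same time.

Answer: 2

Derivation:
Op 1: note_on(62): voice 0 is free -> assigned | voices=[62 -]
Op 2: note_on(67): voice 1 is free -> assigned | voices=[62 67]
Op 3: note_on(86): all voices busy, STEAL voice 0 (pitch 62, oldest) -> assign | voices=[86 67]
Op 4: note_off(86): free voice 0 | voices=[- 67]
Op 5: note_off(67): free voice 1 | voices=[- -]
Op 6: note_on(79): voice 0 is free -> assigned | voices=[79 -]
Op 7: note_on(61): voice 1 is free -> assigned | voices=[79 61]
Op 8: note_on(69): all voices busy, STEAL voice 0 (pitch 79, oldest) -> assign | voices=[69 61]
Op 9: note_off(61): free voice 1 | voices=[69 -]
Op 10: note_off(69): free voice 0 | voices=[- -]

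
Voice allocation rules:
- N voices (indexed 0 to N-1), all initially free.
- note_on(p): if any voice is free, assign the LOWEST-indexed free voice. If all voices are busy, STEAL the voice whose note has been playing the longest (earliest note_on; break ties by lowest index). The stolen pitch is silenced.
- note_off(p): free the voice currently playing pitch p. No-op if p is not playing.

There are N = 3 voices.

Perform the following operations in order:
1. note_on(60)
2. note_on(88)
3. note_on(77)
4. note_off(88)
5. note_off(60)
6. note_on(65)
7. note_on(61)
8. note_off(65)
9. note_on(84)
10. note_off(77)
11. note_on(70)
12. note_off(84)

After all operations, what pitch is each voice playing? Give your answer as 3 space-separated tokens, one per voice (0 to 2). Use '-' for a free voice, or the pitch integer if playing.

Answer: - 61 70

Derivation:
Op 1: note_on(60): voice 0 is free -> assigned | voices=[60 - -]
Op 2: note_on(88): voice 1 is free -> assigned | voices=[60 88 -]
Op 3: note_on(77): voice 2 is free -> assigned | voices=[60 88 77]
Op 4: note_off(88): free voice 1 | voices=[60 - 77]
Op 5: note_off(60): free voice 0 | voices=[- - 77]
Op 6: note_on(65): voice 0 is free -> assigned | voices=[65 - 77]
Op 7: note_on(61): voice 1 is free -> assigned | voices=[65 61 77]
Op 8: note_off(65): free voice 0 | voices=[- 61 77]
Op 9: note_on(84): voice 0 is free -> assigned | voices=[84 61 77]
Op 10: note_off(77): free voice 2 | voices=[84 61 -]
Op 11: note_on(70): voice 2 is free -> assigned | voices=[84 61 70]
Op 12: note_off(84): free voice 0 | voices=[- 61 70]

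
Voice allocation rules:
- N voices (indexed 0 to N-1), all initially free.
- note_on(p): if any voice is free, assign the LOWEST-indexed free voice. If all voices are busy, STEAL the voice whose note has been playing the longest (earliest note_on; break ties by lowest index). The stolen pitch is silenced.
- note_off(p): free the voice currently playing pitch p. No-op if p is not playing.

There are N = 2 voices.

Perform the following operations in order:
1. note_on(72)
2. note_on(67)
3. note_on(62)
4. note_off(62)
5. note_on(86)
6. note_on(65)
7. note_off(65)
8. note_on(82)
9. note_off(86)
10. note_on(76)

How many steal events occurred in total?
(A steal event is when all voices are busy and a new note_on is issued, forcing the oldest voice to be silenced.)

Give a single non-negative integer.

Op 1: note_on(72): voice 0 is free -> assigned | voices=[72 -]
Op 2: note_on(67): voice 1 is free -> assigned | voices=[72 67]
Op 3: note_on(62): all voices busy, STEAL voice 0 (pitch 72, oldest) -> assign | voices=[62 67]
Op 4: note_off(62): free voice 0 | voices=[- 67]
Op 5: note_on(86): voice 0 is free -> assigned | voices=[86 67]
Op 6: note_on(65): all voices busy, STEAL voice 1 (pitch 67, oldest) -> assign | voices=[86 65]
Op 7: note_off(65): free voice 1 | voices=[86 -]
Op 8: note_on(82): voice 1 is free -> assigned | voices=[86 82]
Op 9: note_off(86): free voice 0 | voices=[- 82]
Op 10: note_on(76): voice 0 is free -> assigned | voices=[76 82]

Answer: 2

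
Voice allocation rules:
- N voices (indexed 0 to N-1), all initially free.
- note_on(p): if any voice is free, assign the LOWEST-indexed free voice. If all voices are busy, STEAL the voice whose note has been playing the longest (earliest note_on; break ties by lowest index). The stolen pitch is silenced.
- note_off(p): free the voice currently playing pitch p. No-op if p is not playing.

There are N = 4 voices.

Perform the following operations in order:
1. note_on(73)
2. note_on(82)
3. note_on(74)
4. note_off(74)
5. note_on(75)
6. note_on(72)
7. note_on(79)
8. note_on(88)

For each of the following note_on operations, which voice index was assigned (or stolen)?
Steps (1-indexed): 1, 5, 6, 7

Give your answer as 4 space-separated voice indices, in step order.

Op 1: note_on(73): voice 0 is free -> assigned | voices=[73 - - -]
Op 2: note_on(82): voice 1 is free -> assigned | voices=[73 82 - -]
Op 3: note_on(74): voice 2 is free -> assigned | voices=[73 82 74 -]
Op 4: note_off(74): free voice 2 | voices=[73 82 - -]
Op 5: note_on(75): voice 2 is free -> assigned | voices=[73 82 75 -]
Op 6: note_on(72): voice 3 is free -> assigned | voices=[73 82 75 72]
Op 7: note_on(79): all voices busy, STEAL voice 0 (pitch 73, oldest) -> assign | voices=[79 82 75 72]
Op 8: note_on(88): all voices busy, STEAL voice 1 (pitch 82, oldest) -> assign | voices=[79 88 75 72]

Answer: 0 2 3 0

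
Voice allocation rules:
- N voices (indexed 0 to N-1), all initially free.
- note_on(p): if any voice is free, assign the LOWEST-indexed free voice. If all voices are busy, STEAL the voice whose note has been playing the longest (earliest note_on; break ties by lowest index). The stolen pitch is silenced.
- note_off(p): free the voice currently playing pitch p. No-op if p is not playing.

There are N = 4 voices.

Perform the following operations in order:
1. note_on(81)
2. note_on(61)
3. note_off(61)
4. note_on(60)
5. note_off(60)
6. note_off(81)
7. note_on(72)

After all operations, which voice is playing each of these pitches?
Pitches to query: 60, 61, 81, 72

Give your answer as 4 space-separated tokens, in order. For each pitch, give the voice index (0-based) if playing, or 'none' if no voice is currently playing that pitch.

Op 1: note_on(81): voice 0 is free -> assigned | voices=[81 - - -]
Op 2: note_on(61): voice 1 is free -> assigned | voices=[81 61 - -]
Op 3: note_off(61): free voice 1 | voices=[81 - - -]
Op 4: note_on(60): voice 1 is free -> assigned | voices=[81 60 - -]
Op 5: note_off(60): free voice 1 | voices=[81 - - -]
Op 6: note_off(81): free voice 0 | voices=[- - - -]
Op 7: note_on(72): voice 0 is free -> assigned | voices=[72 - - -]

Answer: none none none 0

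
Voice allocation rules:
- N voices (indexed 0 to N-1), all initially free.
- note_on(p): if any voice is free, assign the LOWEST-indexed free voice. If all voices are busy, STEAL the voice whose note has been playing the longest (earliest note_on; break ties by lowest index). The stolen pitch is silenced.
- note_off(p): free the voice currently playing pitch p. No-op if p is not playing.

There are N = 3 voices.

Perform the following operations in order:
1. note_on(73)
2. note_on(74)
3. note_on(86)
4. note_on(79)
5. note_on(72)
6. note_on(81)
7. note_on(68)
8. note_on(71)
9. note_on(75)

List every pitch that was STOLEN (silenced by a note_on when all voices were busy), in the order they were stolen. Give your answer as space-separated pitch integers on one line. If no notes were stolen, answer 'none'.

Op 1: note_on(73): voice 0 is free -> assigned | voices=[73 - -]
Op 2: note_on(74): voice 1 is free -> assigned | voices=[73 74 -]
Op 3: note_on(86): voice 2 is free -> assigned | voices=[73 74 86]
Op 4: note_on(79): all voices busy, STEAL voice 0 (pitch 73, oldest) -> assign | voices=[79 74 86]
Op 5: note_on(72): all voices busy, STEAL voice 1 (pitch 74, oldest) -> assign | voices=[79 72 86]
Op 6: note_on(81): all voices busy, STEAL voice 2 (pitch 86, oldest) -> assign | voices=[79 72 81]
Op 7: note_on(68): all voices busy, STEAL voice 0 (pitch 79, oldest) -> assign | voices=[68 72 81]
Op 8: note_on(71): all voices busy, STEAL voice 1 (pitch 72, oldest) -> assign | voices=[68 71 81]
Op 9: note_on(75): all voices busy, STEAL voice 2 (pitch 81, oldest) -> assign | voices=[68 71 75]

Answer: 73 74 86 79 72 81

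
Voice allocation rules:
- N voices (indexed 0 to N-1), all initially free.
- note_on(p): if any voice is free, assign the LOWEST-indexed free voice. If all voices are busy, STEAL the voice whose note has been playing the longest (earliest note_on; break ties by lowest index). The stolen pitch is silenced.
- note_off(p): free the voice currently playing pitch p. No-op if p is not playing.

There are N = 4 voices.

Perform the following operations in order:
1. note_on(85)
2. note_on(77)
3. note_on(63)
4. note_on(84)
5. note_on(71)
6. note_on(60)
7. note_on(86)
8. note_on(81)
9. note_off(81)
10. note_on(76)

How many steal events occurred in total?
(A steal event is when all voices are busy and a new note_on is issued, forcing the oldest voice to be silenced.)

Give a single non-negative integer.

Answer: 4

Derivation:
Op 1: note_on(85): voice 0 is free -> assigned | voices=[85 - - -]
Op 2: note_on(77): voice 1 is free -> assigned | voices=[85 77 - -]
Op 3: note_on(63): voice 2 is free -> assigned | voices=[85 77 63 -]
Op 4: note_on(84): voice 3 is free -> assigned | voices=[85 77 63 84]
Op 5: note_on(71): all voices busy, STEAL voice 0 (pitch 85, oldest) -> assign | voices=[71 77 63 84]
Op 6: note_on(60): all voices busy, STEAL voice 1 (pitch 77, oldest) -> assign | voices=[71 60 63 84]
Op 7: note_on(86): all voices busy, STEAL voice 2 (pitch 63, oldest) -> assign | voices=[71 60 86 84]
Op 8: note_on(81): all voices busy, STEAL voice 3 (pitch 84, oldest) -> assign | voices=[71 60 86 81]
Op 9: note_off(81): free voice 3 | voices=[71 60 86 -]
Op 10: note_on(76): voice 3 is free -> assigned | voices=[71 60 86 76]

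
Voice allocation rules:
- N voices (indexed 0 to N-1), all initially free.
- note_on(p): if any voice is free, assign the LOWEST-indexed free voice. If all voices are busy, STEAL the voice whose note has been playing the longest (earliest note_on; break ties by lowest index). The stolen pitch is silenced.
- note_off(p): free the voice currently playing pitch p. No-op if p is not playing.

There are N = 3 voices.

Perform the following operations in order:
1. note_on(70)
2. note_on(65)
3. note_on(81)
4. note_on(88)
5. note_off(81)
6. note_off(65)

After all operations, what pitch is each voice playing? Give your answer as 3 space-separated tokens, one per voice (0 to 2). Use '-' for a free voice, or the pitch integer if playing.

Op 1: note_on(70): voice 0 is free -> assigned | voices=[70 - -]
Op 2: note_on(65): voice 1 is free -> assigned | voices=[70 65 -]
Op 3: note_on(81): voice 2 is free -> assigned | voices=[70 65 81]
Op 4: note_on(88): all voices busy, STEAL voice 0 (pitch 70, oldest) -> assign | voices=[88 65 81]
Op 5: note_off(81): free voice 2 | voices=[88 65 -]
Op 6: note_off(65): free voice 1 | voices=[88 - -]

Answer: 88 - -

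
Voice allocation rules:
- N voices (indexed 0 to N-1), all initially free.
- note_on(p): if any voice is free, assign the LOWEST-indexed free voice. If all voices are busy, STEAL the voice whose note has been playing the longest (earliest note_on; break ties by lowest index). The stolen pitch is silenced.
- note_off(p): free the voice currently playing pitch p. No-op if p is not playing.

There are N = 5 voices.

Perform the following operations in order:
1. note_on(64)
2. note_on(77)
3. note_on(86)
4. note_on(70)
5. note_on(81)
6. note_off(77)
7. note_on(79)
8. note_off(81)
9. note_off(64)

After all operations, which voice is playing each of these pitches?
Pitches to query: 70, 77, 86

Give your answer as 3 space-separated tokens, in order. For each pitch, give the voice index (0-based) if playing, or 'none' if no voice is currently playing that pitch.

Answer: 3 none 2

Derivation:
Op 1: note_on(64): voice 0 is free -> assigned | voices=[64 - - - -]
Op 2: note_on(77): voice 1 is free -> assigned | voices=[64 77 - - -]
Op 3: note_on(86): voice 2 is free -> assigned | voices=[64 77 86 - -]
Op 4: note_on(70): voice 3 is free -> assigned | voices=[64 77 86 70 -]
Op 5: note_on(81): voice 4 is free -> assigned | voices=[64 77 86 70 81]
Op 6: note_off(77): free voice 1 | voices=[64 - 86 70 81]
Op 7: note_on(79): voice 1 is free -> assigned | voices=[64 79 86 70 81]
Op 8: note_off(81): free voice 4 | voices=[64 79 86 70 -]
Op 9: note_off(64): free voice 0 | voices=[- 79 86 70 -]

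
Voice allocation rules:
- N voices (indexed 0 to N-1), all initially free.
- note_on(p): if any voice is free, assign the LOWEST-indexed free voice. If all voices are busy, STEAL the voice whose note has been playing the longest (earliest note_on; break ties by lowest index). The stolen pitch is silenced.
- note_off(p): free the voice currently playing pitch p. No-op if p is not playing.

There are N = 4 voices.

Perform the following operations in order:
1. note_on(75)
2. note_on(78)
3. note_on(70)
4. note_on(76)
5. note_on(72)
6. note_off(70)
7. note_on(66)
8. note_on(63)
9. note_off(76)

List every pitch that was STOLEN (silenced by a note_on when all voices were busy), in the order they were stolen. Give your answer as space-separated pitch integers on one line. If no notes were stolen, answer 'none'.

Op 1: note_on(75): voice 0 is free -> assigned | voices=[75 - - -]
Op 2: note_on(78): voice 1 is free -> assigned | voices=[75 78 - -]
Op 3: note_on(70): voice 2 is free -> assigned | voices=[75 78 70 -]
Op 4: note_on(76): voice 3 is free -> assigned | voices=[75 78 70 76]
Op 5: note_on(72): all voices busy, STEAL voice 0 (pitch 75, oldest) -> assign | voices=[72 78 70 76]
Op 6: note_off(70): free voice 2 | voices=[72 78 - 76]
Op 7: note_on(66): voice 2 is free -> assigned | voices=[72 78 66 76]
Op 8: note_on(63): all voices busy, STEAL voice 1 (pitch 78, oldest) -> assign | voices=[72 63 66 76]
Op 9: note_off(76): free voice 3 | voices=[72 63 66 -]

Answer: 75 78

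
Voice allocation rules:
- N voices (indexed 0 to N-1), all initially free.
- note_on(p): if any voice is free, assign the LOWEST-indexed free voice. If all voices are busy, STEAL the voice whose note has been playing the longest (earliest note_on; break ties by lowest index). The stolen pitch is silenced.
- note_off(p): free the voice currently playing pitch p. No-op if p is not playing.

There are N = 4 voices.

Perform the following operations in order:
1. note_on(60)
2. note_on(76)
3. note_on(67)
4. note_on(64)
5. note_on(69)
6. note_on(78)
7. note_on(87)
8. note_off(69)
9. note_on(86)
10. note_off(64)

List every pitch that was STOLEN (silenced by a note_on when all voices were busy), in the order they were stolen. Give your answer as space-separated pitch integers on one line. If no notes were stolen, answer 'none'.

Answer: 60 76 67

Derivation:
Op 1: note_on(60): voice 0 is free -> assigned | voices=[60 - - -]
Op 2: note_on(76): voice 1 is free -> assigned | voices=[60 76 - -]
Op 3: note_on(67): voice 2 is free -> assigned | voices=[60 76 67 -]
Op 4: note_on(64): voice 3 is free -> assigned | voices=[60 76 67 64]
Op 5: note_on(69): all voices busy, STEAL voice 0 (pitch 60, oldest) -> assign | voices=[69 76 67 64]
Op 6: note_on(78): all voices busy, STEAL voice 1 (pitch 76, oldest) -> assign | voices=[69 78 67 64]
Op 7: note_on(87): all voices busy, STEAL voice 2 (pitch 67, oldest) -> assign | voices=[69 78 87 64]
Op 8: note_off(69): free voice 0 | voices=[- 78 87 64]
Op 9: note_on(86): voice 0 is free -> assigned | voices=[86 78 87 64]
Op 10: note_off(64): free voice 3 | voices=[86 78 87 -]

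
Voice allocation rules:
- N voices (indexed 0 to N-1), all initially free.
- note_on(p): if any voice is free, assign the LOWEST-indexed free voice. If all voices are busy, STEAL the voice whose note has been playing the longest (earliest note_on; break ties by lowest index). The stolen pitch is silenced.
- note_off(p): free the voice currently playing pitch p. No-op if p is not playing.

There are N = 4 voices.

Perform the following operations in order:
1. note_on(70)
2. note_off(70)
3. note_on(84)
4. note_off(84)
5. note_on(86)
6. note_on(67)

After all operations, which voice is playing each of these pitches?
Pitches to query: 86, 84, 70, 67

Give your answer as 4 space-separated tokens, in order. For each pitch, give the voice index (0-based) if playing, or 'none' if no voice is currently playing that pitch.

Op 1: note_on(70): voice 0 is free -> assigned | voices=[70 - - -]
Op 2: note_off(70): free voice 0 | voices=[- - - -]
Op 3: note_on(84): voice 0 is free -> assigned | voices=[84 - - -]
Op 4: note_off(84): free voice 0 | voices=[- - - -]
Op 5: note_on(86): voice 0 is free -> assigned | voices=[86 - - -]
Op 6: note_on(67): voice 1 is free -> assigned | voices=[86 67 - -]

Answer: 0 none none 1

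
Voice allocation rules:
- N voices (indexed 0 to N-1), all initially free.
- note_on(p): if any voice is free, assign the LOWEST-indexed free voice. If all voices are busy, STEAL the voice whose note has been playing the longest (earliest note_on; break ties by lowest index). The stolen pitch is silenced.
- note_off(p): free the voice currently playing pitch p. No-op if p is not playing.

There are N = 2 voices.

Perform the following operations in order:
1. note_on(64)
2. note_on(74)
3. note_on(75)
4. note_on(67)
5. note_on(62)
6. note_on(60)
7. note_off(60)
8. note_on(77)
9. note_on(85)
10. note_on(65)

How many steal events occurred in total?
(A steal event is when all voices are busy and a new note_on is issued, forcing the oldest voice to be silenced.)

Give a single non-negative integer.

Op 1: note_on(64): voice 0 is free -> assigned | voices=[64 -]
Op 2: note_on(74): voice 1 is free -> assigned | voices=[64 74]
Op 3: note_on(75): all voices busy, STEAL voice 0 (pitch 64, oldest) -> assign | voices=[75 74]
Op 4: note_on(67): all voices busy, STEAL voice 1 (pitch 74, oldest) -> assign | voices=[75 67]
Op 5: note_on(62): all voices busy, STEAL voice 0 (pitch 75, oldest) -> assign | voices=[62 67]
Op 6: note_on(60): all voices busy, STEAL voice 1 (pitch 67, oldest) -> assign | voices=[62 60]
Op 7: note_off(60): free voice 1 | voices=[62 -]
Op 8: note_on(77): voice 1 is free -> assigned | voices=[62 77]
Op 9: note_on(85): all voices busy, STEAL voice 0 (pitch 62, oldest) -> assign | voices=[85 77]
Op 10: note_on(65): all voices busy, STEAL voice 1 (pitch 77, oldest) -> assign | voices=[85 65]

Answer: 6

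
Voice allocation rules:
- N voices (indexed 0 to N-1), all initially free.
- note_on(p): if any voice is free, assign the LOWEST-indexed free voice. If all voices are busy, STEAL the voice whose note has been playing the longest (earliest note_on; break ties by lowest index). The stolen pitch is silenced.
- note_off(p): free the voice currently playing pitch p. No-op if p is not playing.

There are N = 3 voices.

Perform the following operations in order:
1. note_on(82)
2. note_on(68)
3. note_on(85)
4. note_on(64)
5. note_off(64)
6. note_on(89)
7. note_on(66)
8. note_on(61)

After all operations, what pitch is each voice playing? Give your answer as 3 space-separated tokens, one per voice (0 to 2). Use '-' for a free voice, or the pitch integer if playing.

Op 1: note_on(82): voice 0 is free -> assigned | voices=[82 - -]
Op 2: note_on(68): voice 1 is free -> assigned | voices=[82 68 -]
Op 3: note_on(85): voice 2 is free -> assigned | voices=[82 68 85]
Op 4: note_on(64): all voices busy, STEAL voice 0 (pitch 82, oldest) -> assign | voices=[64 68 85]
Op 5: note_off(64): free voice 0 | voices=[- 68 85]
Op 6: note_on(89): voice 0 is free -> assigned | voices=[89 68 85]
Op 7: note_on(66): all voices busy, STEAL voice 1 (pitch 68, oldest) -> assign | voices=[89 66 85]
Op 8: note_on(61): all voices busy, STEAL voice 2 (pitch 85, oldest) -> assign | voices=[89 66 61]

Answer: 89 66 61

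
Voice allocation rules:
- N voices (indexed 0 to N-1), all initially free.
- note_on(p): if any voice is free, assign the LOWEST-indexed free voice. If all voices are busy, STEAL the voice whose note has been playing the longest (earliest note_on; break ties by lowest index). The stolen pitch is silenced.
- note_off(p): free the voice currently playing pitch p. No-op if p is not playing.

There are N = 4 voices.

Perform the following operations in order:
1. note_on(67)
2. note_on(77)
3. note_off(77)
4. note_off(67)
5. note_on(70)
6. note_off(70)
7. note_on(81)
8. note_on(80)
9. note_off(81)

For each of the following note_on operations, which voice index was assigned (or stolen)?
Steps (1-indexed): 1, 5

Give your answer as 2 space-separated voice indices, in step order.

Answer: 0 0

Derivation:
Op 1: note_on(67): voice 0 is free -> assigned | voices=[67 - - -]
Op 2: note_on(77): voice 1 is free -> assigned | voices=[67 77 - -]
Op 3: note_off(77): free voice 1 | voices=[67 - - -]
Op 4: note_off(67): free voice 0 | voices=[- - - -]
Op 5: note_on(70): voice 0 is free -> assigned | voices=[70 - - -]
Op 6: note_off(70): free voice 0 | voices=[- - - -]
Op 7: note_on(81): voice 0 is free -> assigned | voices=[81 - - -]
Op 8: note_on(80): voice 1 is free -> assigned | voices=[81 80 - -]
Op 9: note_off(81): free voice 0 | voices=[- 80 - -]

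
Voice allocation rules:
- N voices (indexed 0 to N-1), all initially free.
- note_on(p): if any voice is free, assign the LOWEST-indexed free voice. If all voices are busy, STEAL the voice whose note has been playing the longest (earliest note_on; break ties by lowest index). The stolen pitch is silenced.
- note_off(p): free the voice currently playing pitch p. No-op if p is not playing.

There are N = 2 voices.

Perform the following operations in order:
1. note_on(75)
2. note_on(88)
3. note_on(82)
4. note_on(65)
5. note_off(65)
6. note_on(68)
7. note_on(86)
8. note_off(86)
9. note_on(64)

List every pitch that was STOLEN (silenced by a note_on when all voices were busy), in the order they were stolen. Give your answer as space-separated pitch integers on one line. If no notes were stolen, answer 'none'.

Answer: 75 88 82

Derivation:
Op 1: note_on(75): voice 0 is free -> assigned | voices=[75 -]
Op 2: note_on(88): voice 1 is free -> assigned | voices=[75 88]
Op 3: note_on(82): all voices busy, STEAL voice 0 (pitch 75, oldest) -> assign | voices=[82 88]
Op 4: note_on(65): all voices busy, STEAL voice 1 (pitch 88, oldest) -> assign | voices=[82 65]
Op 5: note_off(65): free voice 1 | voices=[82 -]
Op 6: note_on(68): voice 1 is free -> assigned | voices=[82 68]
Op 7: note_on(86): all voices busy, STEAL voice 0 (pitch 82, oldest) -> assign | voices=[86 68]
Op 8: note_off(86): free voice 0 | voices=[- 68]
Op 9: note_on(64): voice 0 is free -> assigned | voices=[64 68]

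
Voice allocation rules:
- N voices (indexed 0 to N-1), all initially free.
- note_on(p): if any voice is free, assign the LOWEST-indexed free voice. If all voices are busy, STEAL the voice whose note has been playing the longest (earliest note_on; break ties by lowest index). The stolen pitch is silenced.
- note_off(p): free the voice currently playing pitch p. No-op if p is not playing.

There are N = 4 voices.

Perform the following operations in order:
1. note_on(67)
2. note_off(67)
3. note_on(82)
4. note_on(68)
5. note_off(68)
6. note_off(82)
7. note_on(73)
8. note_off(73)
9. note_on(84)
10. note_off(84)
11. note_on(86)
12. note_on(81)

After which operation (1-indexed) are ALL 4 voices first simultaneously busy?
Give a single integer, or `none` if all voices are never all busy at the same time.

Op 1: note_on(67): voice 0 is free -> assigned | voices=[67 - - -]
Op 2: note_off(67): free voice 0 | voices=[- - - -]
Op 3: note_on(82): voice 0 is free -> assigned | voices=[82 - - -]
Op 4: note_on(68): voice 1 is free -> assigned | voices=[82 68 - -]
Op 5: note_off(68): free voice 1 | voices=[82 - - -]
Op 6: note_off(82): free voice 0 | voices=[- - - -]
Op 7: note_on(73): voice 0 is free -> assigned | voices=[73 - - -]
Op 8: note_off(73): free voice 0 | voices=[- - - -]
Op 9: note_on(84): voice 0 is free -> assigned | voices=[84 - - -]
Op 10: note_off(84): free voice 0 | voices=[- - - -]
Op 11: note_on(86): voice 0 is free -> assigned | voices=[86 - - -]
Op 12: note_on(81): voice 1 is free -> assigned | voices=[86 81 - -]

Answer: none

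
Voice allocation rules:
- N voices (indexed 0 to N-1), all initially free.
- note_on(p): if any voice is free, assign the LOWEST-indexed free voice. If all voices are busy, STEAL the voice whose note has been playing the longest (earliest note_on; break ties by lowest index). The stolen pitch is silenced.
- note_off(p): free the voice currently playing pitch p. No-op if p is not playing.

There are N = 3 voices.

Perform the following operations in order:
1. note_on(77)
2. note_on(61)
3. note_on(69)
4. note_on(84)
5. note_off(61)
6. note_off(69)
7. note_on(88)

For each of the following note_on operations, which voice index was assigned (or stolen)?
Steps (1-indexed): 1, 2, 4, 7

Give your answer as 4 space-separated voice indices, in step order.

Op 1: note_on(77): voice 0 is free -> assigned | voices=[77 - -]
Op 2: note_on(61): voice 1 is free -> assigned | voices=[77 61 -]
Op 3: note_on(69): voice 2 is free -> assigned | voices=[77 61 69]
Op 4: note_on(84): all voices busy, STEAL voice 0 (pitch 77, oldest) -> assign | voices=[84 61 69]
Op 5: note_off(61): free voice 1 | voices=[84 - 69]
Op 6: note_off(69): free voice 2 | voices=[84 - -]
Op 7: note_on(88): voice 1 is free -> assigned | voices=[84 88 -]

Answer: 0 1 0 1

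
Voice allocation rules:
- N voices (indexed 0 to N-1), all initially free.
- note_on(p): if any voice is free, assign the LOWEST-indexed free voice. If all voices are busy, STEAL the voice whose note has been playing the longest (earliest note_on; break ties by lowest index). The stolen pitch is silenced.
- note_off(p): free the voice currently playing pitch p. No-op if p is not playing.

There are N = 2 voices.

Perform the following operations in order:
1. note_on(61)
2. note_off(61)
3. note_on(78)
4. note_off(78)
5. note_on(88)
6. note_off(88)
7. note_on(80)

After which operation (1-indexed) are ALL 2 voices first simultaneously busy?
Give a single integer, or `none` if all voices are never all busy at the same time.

Op 1: note_on(61): voice 0 is free -> assigned | voices=[61 -]
Op 2: note_off(61): free voice 0 | voices=[- -]
Op 3: note_on(78): voice 0 is free -> assigned | voices=[78 -]
Op 4: note_off(78): free voice 0 | voices=[- -]
Op 5: note_on(88): voice 0 is free -> assigned | voices=[88 -]
Op 6: note_off(88): free voice 0 | voices=[- -]
Op 7: note_on(80): voice 0 is free -> assigned | voices=[80 -]

Answer: none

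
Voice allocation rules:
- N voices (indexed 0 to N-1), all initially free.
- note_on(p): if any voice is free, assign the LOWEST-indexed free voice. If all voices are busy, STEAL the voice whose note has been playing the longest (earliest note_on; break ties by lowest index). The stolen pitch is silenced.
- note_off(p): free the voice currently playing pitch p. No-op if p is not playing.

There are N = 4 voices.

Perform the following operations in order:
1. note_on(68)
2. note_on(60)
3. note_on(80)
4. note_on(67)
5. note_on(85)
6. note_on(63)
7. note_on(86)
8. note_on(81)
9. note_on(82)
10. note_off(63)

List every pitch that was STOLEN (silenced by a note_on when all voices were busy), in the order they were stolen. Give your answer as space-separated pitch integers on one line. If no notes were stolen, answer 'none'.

Op 1: note_on(68): voice 0 is free -> assigned | voices=[68 - - -]
Op 2: note_on(60): voice 1 is free -> assigned | voices=[68 60 - -]
Op 3: note_on(80): voice 2 is free -> assigned | voices=[68 60 80 -]
Op 4: note_on(67): voice 3 is free -> assigned | voices=[68 60 80 67]
Op 5: note_on(85): all voices busy, STEAL voice 0 (pitch 68, oldest) -> assign | voices=[85 60 80 67]
Op 6: note_on(63): all voices busy, STEAL voice 1 (pitch 60, oldest) -> assign | voices=[85 63 80 67]
Op 7: note_on(86): all voices busy, STEAL voice 2 (pitch 80, oldest) -> assign | voices=[85 63 86 67]
Op 8: note_on(81): all voices busy, STEAL voice 3 (pitch 67, oldest) -> assign | voices=[85 63 86 81]
Op 9: note_on(82): all voices busy, STEAL voice 0 (pitch 85, oldest) -> assign | voices=[82 63 86 81]
Op 10: note_off(63): free voice 1 | voices=[82 - 86 81]

Answer: 68 60 80 67 85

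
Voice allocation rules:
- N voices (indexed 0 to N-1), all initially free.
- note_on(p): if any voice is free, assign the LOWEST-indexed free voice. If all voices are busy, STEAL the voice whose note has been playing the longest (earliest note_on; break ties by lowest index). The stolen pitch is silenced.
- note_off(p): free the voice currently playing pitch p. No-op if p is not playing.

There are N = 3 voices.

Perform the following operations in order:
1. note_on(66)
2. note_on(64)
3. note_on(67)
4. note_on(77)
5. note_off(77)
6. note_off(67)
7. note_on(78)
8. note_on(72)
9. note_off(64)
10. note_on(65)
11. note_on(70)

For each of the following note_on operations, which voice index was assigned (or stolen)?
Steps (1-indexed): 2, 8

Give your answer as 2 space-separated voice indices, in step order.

Op 1: note_on(66): voice 0 is free -> assigned | voices=[66 - -]
Op 2: note_on(64): voice 1 is free -> assigned | voices=[66 64 -]
Op 3: note_on(67): voice 2 is free -> assigned | voices=[66 64 67]
Op 4: note_on(77): all voices busy, STEAL voice 0 (pitch 66, oldest) -> assign | voices=[77 64 67]
Op 5: note_off(77): free voice 0 | voices=[- 64 67]
Op 6: note_off(67): free voice 2 | voices=[- 64 -]
Op 7: note_on(78): voice 0 is free -> assigned | voices=[78 64 -]
Op 8: note_on(72): voice 2 is free -> assigned | voices=[78 64 72]
Op 9: note_off(64): free voice 1 | voices=[78 - 72]
Op 10: note_on(65): voice 1 is free -> assigned | voices=[78 65 72]
Op 11: note_on(70): all voices busy, STEAL voice 0 (pitch 78, oldest) -> assign | voices=[70 65 72]

Answer: 1 2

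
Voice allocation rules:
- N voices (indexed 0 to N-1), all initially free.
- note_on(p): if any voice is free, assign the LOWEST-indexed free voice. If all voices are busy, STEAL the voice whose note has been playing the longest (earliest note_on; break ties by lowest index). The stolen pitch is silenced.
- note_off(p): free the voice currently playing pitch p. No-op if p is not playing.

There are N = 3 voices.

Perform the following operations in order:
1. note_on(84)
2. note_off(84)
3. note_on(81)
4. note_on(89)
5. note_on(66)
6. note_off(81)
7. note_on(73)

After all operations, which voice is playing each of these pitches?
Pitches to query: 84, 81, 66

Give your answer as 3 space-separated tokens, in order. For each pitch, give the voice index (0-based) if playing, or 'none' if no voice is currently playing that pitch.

Op 1: note_on(84): voice 0 is free -> assigned | voices=[84 - -]
Op 2: note_off(84): free voice 0 | voices=[- - -]
Op 3: note_on(81): voice 0 is free -> assigned | voices=[81 - -]
Op 4: note_on(89): voice 1 is free -> assigned | voices=[81 89 -]
Op 5: note_on(66): voice 2 is free -> assigned | voices=[81 89 66]
Op 6: note_off(81): free voice 0 | voices=[- 89 66]
Op 7: note_on(73): voice 0 is free -> assigned | voices=[73 89 66]

Answer: none none 2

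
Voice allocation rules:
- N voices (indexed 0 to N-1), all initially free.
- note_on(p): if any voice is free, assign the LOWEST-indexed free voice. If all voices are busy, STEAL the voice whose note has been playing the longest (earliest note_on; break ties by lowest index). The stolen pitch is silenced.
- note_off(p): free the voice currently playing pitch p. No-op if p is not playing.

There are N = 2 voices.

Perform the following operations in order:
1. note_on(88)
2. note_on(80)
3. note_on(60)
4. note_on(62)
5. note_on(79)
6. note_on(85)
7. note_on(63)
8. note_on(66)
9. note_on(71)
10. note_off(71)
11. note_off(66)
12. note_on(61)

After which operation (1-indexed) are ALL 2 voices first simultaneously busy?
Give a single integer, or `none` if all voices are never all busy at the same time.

Answer: 2

Derivation:
Op 1: note_on(88): voice 0 is free -> assigned | voices=[88 -]
Op 2: note_on(80): voice 1 is free -> assigned | voices=[88 80]
Op 3: note_on(60): all voices busy, STEAL voice 0 (pitch 88, oldest) -> assign | voices=[60 80]
Op 4: note_on(62): all voices busy, STEAL voice 1 (pitch 80, oldest) -> assign | voices=[60 62]
Op 5: note_on(79): all voices busy, STEAL voice 0 (pitch 60, oldest) -> assign | voices=[79 62]
Op 6: note_on(85): all voices busy, STEAL voice 1 (pitch 62, oldest) -> assign | voices=[79 85]
Op 7: note_on(63): all voices busy, STEAL voice 0 (pitch 79, oldest) -> assign | voices=[63 85]
Op 8: note_on(66): all voices busy, STEAL voice 1 (pitch 85, oldest) -> assign | voices=[63 66]
Op 9: note_on(71): all voices busy, STEAL voice 0 (pitch 63, oldest) -> assign | voices=[71 66]
Op 10: note_off(71): free voice 0 | voices=[- 66]
Op 11: note_off(66): free voice 1 | voices=[- -]
Op 12: note_on(61): voice 0 is free -> assigned | voices=[61 -]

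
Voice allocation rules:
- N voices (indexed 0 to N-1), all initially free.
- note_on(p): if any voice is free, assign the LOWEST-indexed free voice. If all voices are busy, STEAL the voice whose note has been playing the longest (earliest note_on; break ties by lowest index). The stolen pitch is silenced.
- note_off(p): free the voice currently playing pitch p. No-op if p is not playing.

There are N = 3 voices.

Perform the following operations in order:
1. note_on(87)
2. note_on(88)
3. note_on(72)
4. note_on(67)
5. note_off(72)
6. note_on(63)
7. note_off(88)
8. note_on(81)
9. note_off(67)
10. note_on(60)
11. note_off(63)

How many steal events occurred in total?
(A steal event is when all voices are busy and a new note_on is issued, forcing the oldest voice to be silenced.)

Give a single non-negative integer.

Op 1: note_on(87): voice 0 is free -> assigned | voices=[87 - -]
Op 2: note_on(88): voice 1 is free -> assigned | voices=[87 88 -]
Op 3: note_on(72): voice 2 is free -> assigned | voices=[87 88 72]
Op 4: note_on(67): all voices busy, STEAL voice 0 (pitch 87, oldest) -> assign | voices=[67 88 72]
Op 5: note_off(72): free voice 2 | voices=[67 88 -]
Op 6: note_on(63): voice 2 is free -> assigned | voices=[67 88 63]
Op 7: note_off(88): free voice 1 | voices=[67 - 63]
Op 8: note_on(81): voice 1 is free -> assigned | voices=[67 81 63]
Op 9: note_off(67): free voice 0 | voices=[- 81 63]
Op 10: note_on(60): voice 0 is free -> assigned | voices=[60 81 63]
Op 11: note_off(63): free voice 2 | voices=[60 81 -]

Answer: 1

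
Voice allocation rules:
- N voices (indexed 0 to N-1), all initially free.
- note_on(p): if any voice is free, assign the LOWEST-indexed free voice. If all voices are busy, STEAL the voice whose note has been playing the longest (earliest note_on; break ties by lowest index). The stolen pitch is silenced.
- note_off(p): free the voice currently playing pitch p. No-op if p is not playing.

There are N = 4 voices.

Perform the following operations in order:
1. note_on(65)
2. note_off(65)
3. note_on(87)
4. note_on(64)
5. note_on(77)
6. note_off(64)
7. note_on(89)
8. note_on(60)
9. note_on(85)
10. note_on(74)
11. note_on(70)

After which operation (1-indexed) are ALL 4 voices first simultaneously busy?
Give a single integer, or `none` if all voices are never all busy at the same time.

Answer: 8

Derivation:
Op 1: note_on(65): voice 0 is free -> assigned | voices=[65 - - -]
Op 2: note_off(65): free voice 0 | voices=[- - - -]
Op 3: note_on(87): voice 0 is free -> assigned | voices=[87 - - -]
Op 4: note_on(64): voice 1 is free -> assigned | voices=[87 64 - -]
Op 5: note_on(77): voice 2 is free -> assigned | voices=[87 64 77 -]
Op 6: note_off(64): free voice 1 | voices=[87 - 77 -]
Op 7: note_on(89): voice 1 is free -> assigned | voices=[87 89 77 -]
Op 8: note_on(60): voice 3 is free -> assigned | voices=[87 89 77 60]
Op 9: note_on(85): all voices busy, STEAL voice 0 (pitch 87, oldest) -> assign | voices=[85 89 77 60]
Op 10: note_on(74): all voices busy, STEAL voice 2 (pitch 77, oldest) -> assign | voices=[85 89 74 60]
Op 11: note_on(70): all voices busy, STEAL voice 1 (pitch 89, oldest) -> assign | voices=[85 70 74 60]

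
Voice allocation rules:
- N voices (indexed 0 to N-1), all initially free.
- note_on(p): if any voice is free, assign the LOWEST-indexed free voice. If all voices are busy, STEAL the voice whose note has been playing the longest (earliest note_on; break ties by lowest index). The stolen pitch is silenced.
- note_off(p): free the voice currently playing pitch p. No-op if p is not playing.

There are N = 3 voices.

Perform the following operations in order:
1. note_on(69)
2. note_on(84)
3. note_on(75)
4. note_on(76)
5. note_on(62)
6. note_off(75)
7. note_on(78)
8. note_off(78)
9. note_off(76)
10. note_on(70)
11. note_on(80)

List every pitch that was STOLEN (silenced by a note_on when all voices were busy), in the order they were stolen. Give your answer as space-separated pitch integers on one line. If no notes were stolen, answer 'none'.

Answer: 69 84

Derivation:
Op 1: note_on(69): voice 0 is free -> assigned | voices=[69 - -]
Op 2: note_on(84): voice 1 is free -> assigned | voices=[69 84 -]
Op 3: note_on(75): voice 2 is free -> assigned | voices=[69 84 75]
Op 4: note_on(76): all voices busy, STEAL voice 0 (pitch 69, oldest) -> assign | voices=[76 84 75]
Op 5: note_on(62): all voices busy, STEAL voice 1 (pitch 84, oldest) -> assign | voices=[76 62 75]
Op 6: note_off(75): free voice 2 | voices=[76 62 -]
Op 7: note_on(78): voice 2 is free -> assigned | voices=[76 62 78]
Op 8: note_off(78): free voice 2 | voices=[76 62 -]
Op 9: note_off(76): free voice 0 | voices=[- 62 -]
Op 10: note_on(70): voice 0 is free -> assigned | voices=[70 62 -]
Op 11: note_on(80): voice 2 is free -> assigned | voices=[70 62 80]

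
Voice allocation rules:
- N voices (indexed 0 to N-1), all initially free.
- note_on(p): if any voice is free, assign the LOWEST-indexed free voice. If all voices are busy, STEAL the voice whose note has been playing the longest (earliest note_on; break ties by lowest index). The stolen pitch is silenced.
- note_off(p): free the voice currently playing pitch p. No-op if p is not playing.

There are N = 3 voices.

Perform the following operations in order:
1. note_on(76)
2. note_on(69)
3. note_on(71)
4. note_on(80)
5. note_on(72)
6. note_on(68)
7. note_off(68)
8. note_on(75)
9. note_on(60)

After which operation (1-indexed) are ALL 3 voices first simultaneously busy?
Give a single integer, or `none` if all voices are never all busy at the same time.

Op 1: note_on(76): voice 0 is free -> assigned | voices=[76 - -]
Op 2: note_on(69): voice 1 is free -> assigned | voices=[76 69 -]
Op 3: note_on(71): voice 2 is free -> assigned | voices=[76 69 71]
Op 4: note_on(80): all voices busy, STEAL voice 0 (pitch 76, oldest) -> assign | voices=[80 69 71]
Op 5: note_on(72): all voices busy, STEAL voice 1 (pitch 69, oldest) -> assign | voices=[80 72 71]
Op 6: note_on(68): all voices busy, STEAL voice 2 (pitch 71, oldest) -> assign | voices=[80 72 68]
Op 7: note_off(68): free voice 2 | voices=[80 72 -]
Op 8: note_on(75): voice 2 is free -> assigned | voices=[80 72 75]
Op 9: note_on(60): all voices busy, STEAL voice 0 (pitch 80, oldest) -> assign | voices=[60 72 75]

Answer: 3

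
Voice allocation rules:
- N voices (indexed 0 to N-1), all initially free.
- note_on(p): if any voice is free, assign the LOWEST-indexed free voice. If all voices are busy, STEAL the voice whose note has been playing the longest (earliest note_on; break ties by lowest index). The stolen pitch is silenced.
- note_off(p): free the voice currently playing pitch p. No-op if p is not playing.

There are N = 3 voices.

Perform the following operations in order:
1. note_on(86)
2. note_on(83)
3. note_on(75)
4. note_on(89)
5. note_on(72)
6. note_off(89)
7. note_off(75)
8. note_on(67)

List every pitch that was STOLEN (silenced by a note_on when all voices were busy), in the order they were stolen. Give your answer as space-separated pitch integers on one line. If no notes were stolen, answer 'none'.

Answer: 86 83

Derivation:
Op 1: note_on(86): voice 0 is free -> assigned | voices=[86 - -]
Op 2: note_on(83): voice 1 is free -> assigned | voices=[86 83 -]
Op 3: note_on(75): voice 2 is free -> assigned | voices=[86 83 75]
Op 4: note_on(89): all voices busy, STEAL voice 0 (pitch 86, oldest) -> assign | voices=[89 83 75]
Op 5: note_on(72): all voices busy, STEAL voice 1 (pitch 83, oldest) -> assign | voices=[89 72 75]
Op 6: note_off(89): free voice 0 | voices=[- 72 75]
Op 7: note_off(75): free voice 2 | voices=[- 72 -]
Op 8: note_on(67): voice 0 is free -> assigned | voices=[67 72 -]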